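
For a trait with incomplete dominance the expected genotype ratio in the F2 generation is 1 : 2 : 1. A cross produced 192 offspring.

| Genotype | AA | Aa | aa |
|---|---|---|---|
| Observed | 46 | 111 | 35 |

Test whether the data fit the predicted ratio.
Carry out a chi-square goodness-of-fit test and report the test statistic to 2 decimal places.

Ratio total = 4. Expected counts: 192×1/4 = 48, 192×2/4 = 96, 192×1/4 = 48.
cat         O        E   (O−E)²/E
AA         46       48      0.083
Aa        111       96      2.344
aa         35       48      3.521
Sum = 5.95

5.95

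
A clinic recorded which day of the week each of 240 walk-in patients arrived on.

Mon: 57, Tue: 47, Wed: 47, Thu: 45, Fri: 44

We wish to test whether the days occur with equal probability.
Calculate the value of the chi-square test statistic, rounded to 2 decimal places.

Under H₀ each category has probability 1/5, so each expected count is 240/5 = 48.
Mon: (57 − 48)²/48 = 81/48 = 1.688
Tue: (47 − 48)²/48 = 1/48 = 0.021
Wed: (47 − 48)²/48 = 1/48 = 0.021
Thu: (45 − 48)²/48 = 9/48 = 0.188
Fri: (44 − 48)²/48 = 16/48 = 0.333
Sum = 2.25

2.25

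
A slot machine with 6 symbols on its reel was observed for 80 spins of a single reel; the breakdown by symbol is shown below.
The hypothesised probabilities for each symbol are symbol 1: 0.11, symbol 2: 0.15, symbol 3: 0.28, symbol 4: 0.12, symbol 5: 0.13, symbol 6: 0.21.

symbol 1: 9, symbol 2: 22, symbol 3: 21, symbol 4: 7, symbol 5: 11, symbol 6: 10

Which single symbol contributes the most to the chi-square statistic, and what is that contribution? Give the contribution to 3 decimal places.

symbol 2, 8.333

Expected counts E_i = n·p_i: 80×0.11 = 8.8, 80×0.15 = 12, 80×0.28 = 22.4, 80×0.12 = 9.6, 80×0.13 = 10.4, 80×0.21 = 16.8.
χ² = (9−8.8)²/8.8 + (22−12)²/12 + (21−22.4)²/22.4 + (7−9.6)²/9.6 + (11−10.4)²/10.4 + (10−16.8)²/16.8
   = 0.0045 + 8.3333 + 0.0875 + 0.7042 + 0.0346 + 2.7524
The largest term is for symbol 2: 8.333.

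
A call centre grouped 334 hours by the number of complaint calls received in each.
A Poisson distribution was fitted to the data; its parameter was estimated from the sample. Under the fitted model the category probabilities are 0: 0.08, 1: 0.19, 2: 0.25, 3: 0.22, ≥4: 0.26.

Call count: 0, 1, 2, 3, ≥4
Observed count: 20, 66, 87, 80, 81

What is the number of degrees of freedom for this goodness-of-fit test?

3

There are k = 5 categories and 1 parameter estimated from the data, so df = 5 − 1 − 1 = 3.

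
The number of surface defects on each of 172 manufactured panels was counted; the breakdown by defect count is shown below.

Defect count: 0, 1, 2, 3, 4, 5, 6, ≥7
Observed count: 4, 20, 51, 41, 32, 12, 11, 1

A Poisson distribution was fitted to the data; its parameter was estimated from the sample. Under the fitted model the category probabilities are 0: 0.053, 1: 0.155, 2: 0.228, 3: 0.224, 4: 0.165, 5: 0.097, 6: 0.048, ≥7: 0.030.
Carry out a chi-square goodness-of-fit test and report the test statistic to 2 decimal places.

Expected counts E_i = n·p_i: 172×0.053 = 9.116, 172×0.155 = 26.66, 172×0.228 = 39.216, 172×0.224 = 38.528, 172×0.165 = 28.38, 172×0.097 = 16.684, 172×0.048 = 8.256, 172×0.030 = 5.16.
cat         O        E   (O−E)²/E
0           4    9.116      2.871
1          20    26.66      1.664
2          51   39.216      3.541
3          41   38.528      0.159
4          32    28.38      0.462
5          12   16.684      1.315
6          11    8.256      0.912
≥7          1     5.16      3.354
Sum = 14.28

14.28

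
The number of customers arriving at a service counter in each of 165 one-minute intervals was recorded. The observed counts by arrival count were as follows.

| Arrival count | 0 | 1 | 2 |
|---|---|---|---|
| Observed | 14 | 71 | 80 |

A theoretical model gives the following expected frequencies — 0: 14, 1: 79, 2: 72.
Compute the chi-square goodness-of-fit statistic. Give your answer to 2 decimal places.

1.70

χ² = (14−14)²/14 + (71−79)²/79 + (80−72)²/72
   = 0.000 + 0.810 + 0.889
Sum = 1.70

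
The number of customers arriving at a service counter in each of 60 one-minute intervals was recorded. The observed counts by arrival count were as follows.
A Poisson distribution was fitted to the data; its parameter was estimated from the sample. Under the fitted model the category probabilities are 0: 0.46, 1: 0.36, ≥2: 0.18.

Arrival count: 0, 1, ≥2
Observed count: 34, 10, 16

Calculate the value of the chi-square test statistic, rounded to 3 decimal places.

10.217

Expected counts E_i = n·p_i: 60×0.46 = 27.6, 60×0.36 = 21.6, 60×0.18 = 10.8.
cat         O        E   (O−E)²/E
0          34     27.6     1.4841
1          10     21.6     6.2296
≥2         16     10.8     2.5037
Sum = 10.217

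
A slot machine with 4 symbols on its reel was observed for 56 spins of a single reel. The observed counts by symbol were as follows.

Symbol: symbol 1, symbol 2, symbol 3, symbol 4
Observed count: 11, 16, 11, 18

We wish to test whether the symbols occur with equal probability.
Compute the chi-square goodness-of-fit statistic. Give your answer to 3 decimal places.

2.714

Under H₀ each category has probability 1/4, so each expected count is 56/4 = 14.
χ² = (11−14)²/14 + (16−14)²/14 + (11−14)²/14 + (18−14)²/14
   = 0.6429 + 0.2857 + 0.6429 + 1.1429
Sum = 2.714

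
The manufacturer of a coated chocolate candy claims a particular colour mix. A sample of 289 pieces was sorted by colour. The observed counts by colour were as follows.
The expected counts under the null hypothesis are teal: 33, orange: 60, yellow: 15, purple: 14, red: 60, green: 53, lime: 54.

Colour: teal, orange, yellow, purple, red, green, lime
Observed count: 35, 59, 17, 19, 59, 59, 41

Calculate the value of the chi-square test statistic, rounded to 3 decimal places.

6.016

teal: (35 − 33)²/33 = 4/33 = 0.1212
orange: (59 − 60)²/60 = 1/60 = 0.0167
yellow: (17 − 15)²/15 = 4/15 = 0.2667
purple: (19 − 14)²/14 = 25/14 = 1.7857
red: (59 − 60)²/60 = 1/60 = 0.0167
green: (59 − 53)²/53 = 36/53 = 0.6792
lime: (41 − 54)²/54 = 169/54 = 3.1296
Sum = 6.016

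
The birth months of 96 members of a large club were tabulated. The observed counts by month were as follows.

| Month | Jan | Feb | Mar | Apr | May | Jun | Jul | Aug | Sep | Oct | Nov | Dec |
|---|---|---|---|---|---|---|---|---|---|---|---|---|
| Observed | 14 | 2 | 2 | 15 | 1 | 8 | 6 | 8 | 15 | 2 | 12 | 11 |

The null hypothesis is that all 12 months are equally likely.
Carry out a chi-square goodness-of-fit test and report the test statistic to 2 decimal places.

Expected count for each of the 12 categories: 96/12 = 8.
Jan: (14 − 8)²/8 = 36/8 = 4.500
Feb: (2 − 8)²/8 = 36/8 = 4.500
Mar: (2 − 8)²/8 = 36/8 = 4.500
Apr: (15 − 8)²/8 = 49/8 = 6.125
May: (1 − 8)²/8 = 49/8 = 6.125
Jun: (8 − 8)²/8 = 0/8 = 0.000
Jul: (6 − 8)²/8 = 4/8 = 0.500
Aug: (8 − 8)²/8 = 0/8 = 0.000
Sep: (15 − 8)²/8 = 49/8 = 6.125
Oct: (2 − 8)²/8 = 36/8 = 4.500
Nov: (12 − 8)²/8 = 16/8 = 2.000
Dec: (11 − 8)²/8 = 9/8 = 1.125
Sum = 40.00

40.00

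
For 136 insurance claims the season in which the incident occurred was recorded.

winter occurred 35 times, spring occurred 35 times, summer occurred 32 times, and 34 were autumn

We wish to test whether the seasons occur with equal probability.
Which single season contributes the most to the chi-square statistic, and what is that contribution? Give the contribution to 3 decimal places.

Expected count for each of the 4 categories: 136/4 = 34.
χ² = (35−34)²/34 + (35−34)²/34 + (32−34)²/34 + (34−34)²/34
   = 0.0294 + 0.0294 + 0.1176 + 0.0000
The largest term is for summer: 0.118.

summer, 0.118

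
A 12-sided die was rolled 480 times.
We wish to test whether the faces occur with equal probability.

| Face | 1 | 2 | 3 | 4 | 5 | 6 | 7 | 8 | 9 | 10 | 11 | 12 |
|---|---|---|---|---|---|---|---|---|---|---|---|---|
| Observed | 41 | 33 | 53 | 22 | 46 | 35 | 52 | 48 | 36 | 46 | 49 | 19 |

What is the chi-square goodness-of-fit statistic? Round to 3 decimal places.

34.650

Expected count for each of the 12 categories: 480/12 = 40.
χ² = (41−40)²/40 + (33−40)²/40 + (53−40)²/40 + (22−40)²/40 + (46−40)²/40 + (35−40)²/40 + (52−40)²/40 + (48−40)²/40 + (36−40)²/40 + (46−40)²/40 + (49−40)²/40 + (19−40)²/40
   = 0.0250 + 1.2250 + 4.2250 + 8.1000 + 0.9000 + 0.6250 + 3.6000 + 1.6000 + 0.4000 + 0.9000 + 2.0250 + 11.0250
Sum = 34.650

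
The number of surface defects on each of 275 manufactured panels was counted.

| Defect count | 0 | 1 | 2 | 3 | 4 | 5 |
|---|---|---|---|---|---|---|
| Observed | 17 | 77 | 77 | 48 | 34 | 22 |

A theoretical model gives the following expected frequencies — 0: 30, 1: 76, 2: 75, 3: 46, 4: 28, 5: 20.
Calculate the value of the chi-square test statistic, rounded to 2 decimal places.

7.27

cat         O        E   (O−E)²/E
0          17       30      5.633
1          77       76      0.013
2          77       75      0.053
3          48       46      0.087
4          34       28      1.286
5          22       20      0.200
Sum = 7.27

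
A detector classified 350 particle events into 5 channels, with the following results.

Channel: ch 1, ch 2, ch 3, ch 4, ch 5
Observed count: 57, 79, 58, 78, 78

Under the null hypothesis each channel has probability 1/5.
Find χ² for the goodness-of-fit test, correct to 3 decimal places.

Under H₀ each category has probability 1/5, so each expected count is 350/5 = 70.
ch 1: (57 − 70)²/70 = 169/70 = 2.4143
ch 2: (79 − 70)²/70 = 81/70 = 1.1571
ch 3: (58 − 70)²/70 = 144/70 = 2.0571
ch 4: (78 − 70)²/70 = 64/70 = 0.9143
ch 5: (78 − 70)²/70 = 64/70 = 0.9143
Sum = 7.457

7.457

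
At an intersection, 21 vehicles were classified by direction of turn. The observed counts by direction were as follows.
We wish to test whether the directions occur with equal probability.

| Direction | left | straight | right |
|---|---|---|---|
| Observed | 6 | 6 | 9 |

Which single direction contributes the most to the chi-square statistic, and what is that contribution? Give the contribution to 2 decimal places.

Expected count for each of the 3 categories: 21/3 = 7.
left: (6 − 7)²/7 = 1/7 = 0.143
straight: (6 − 7)²/7 = 1/7 = 0.143
right: (9 − 7)²/7 = 4/7 = 0.571
The largest term is for right: 0.57.

right, 0.57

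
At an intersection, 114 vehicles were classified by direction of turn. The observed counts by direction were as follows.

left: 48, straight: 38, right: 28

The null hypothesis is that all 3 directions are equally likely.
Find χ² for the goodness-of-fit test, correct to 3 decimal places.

Under H₀ each category has probability 1/3, so each expected count is 114/3 = 38.
χ² = (48−38)²/38 + (38−38)²/38 + (28−38)²/38
   = 2.6316 + 0.0000 + 2.6316
Sum = 5.263

5.263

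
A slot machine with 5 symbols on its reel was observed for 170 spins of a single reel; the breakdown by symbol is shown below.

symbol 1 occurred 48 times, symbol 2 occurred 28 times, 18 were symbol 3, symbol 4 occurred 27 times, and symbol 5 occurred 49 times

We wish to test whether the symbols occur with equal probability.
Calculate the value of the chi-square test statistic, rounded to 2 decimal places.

22.41

Under H₀ each category has probability 1/5, so each expected count is 170/5 = 34.
symbol 1: (48 − 34)²/34 = 196/34 = 5.765
symbol 2: (28 − 34)²/34 = 36/34 = 1.059
symbol 3: (18 − 34)²/34 = 256/34 = 7.529
symbol 4: (27 − 34)²/34 = 49/34 = 1.441
symbol 5: (49 − 34)²/34 = 225/34 = 6.618
Sum = 22.41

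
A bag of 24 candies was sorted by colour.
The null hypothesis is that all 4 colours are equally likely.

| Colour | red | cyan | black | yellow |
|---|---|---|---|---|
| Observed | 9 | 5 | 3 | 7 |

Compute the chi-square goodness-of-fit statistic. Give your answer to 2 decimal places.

Under H₀ each category has probability 1/4, so each expected count is 24/4 = 6.
χ² = (9−6)²/6 + (5−6)²/6 + (3−6)²/6 + (7−6)²/6
   = 1.500 + 0.167 + 1.500 + 0.167
Sum = 3.33

3.33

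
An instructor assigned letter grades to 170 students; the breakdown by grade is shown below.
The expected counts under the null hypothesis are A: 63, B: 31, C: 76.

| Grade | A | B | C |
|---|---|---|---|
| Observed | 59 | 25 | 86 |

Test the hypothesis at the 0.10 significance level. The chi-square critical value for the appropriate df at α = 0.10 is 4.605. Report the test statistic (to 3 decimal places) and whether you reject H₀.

A: (59 − 63)²/63 = 16/63 = 0.2540
B: (25 − 31)²/31 = 36/31 = 1.1613
C: (86 − 76)²/76 = 100/76 = 1.3158
Sum = 2.731
df = 2. Since 2.731 < 4.605, we do not reject H₀.

2.731; do not reject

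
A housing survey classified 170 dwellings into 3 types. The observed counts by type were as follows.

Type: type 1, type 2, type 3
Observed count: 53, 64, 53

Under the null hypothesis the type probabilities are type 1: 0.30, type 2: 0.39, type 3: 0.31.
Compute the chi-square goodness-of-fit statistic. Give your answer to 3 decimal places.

0.160

Expected counts E_i = n·p_i: 170×0.30 = 51, 170×0.39 = 66.3, 170×0.31 = 52.7.
type 1: (53 − 51)²/51 = 4/51 = 0.0784
type 2: (64 − 66.3)²/66.3 = 5.29/66.3 = 0.0798
type 3: (53 − 52.7)²/52.7 = 0.09/52.7 = 0.0017
Sum = 0.160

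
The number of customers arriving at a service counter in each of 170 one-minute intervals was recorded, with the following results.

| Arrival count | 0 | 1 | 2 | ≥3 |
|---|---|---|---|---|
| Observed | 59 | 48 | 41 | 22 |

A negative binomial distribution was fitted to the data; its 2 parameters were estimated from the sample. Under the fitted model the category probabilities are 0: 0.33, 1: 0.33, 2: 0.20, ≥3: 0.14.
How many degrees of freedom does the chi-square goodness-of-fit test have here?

1

There are k = 4 categories and 2 parameters estimated from the data, so df = 4 − 1 − 2 = 1.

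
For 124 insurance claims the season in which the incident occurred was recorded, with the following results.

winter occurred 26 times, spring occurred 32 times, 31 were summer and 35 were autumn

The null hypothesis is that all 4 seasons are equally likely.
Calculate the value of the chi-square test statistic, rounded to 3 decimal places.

Under H₀ each category has probability 1/4, so each expected count is 124/4 = 31.
winter: (26 − 31)²/31 = 25/31 = 0.8065
spring: (32 − 31)²/31 = 1/31 = 0.0323
summer: (31 − 31)²/31 = 0/31 = 0.0000
autumn: (35 − 31)²/31 = 16/31 = 0.5161
Sum = 1.355

1.355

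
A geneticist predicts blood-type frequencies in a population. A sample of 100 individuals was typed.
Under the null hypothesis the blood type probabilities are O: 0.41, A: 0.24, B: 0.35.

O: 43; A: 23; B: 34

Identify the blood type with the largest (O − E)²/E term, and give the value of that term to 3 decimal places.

O, 0.098

Expected counts E_i = n·p_i: 100×0.41 = 41, 100×0.24 = 24, 100×0.35 = 35.
cat         O        E   (O−E)²/E
O          43       41     0.0976
A          23       24     0.0417
B          34       35     0.0286
The largest term is for O: 0.098.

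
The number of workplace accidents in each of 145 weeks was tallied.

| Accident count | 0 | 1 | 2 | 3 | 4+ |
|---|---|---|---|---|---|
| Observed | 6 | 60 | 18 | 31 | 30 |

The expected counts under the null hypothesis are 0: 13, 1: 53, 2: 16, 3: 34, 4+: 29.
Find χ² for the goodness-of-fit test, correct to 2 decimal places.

5.24

0: (6 − 13)²/13 = 49/13 = 3.769
1: (60 − 53)²/53 = 49/53 = 0.925
2: (18 − 16)²/16 = 4/16 = 0.250
3: (31 − 34)²/34 = 9/34 = 0.265
4+: (30 − 29)²/29 = 1/29 = 0.034
Sum = 5.24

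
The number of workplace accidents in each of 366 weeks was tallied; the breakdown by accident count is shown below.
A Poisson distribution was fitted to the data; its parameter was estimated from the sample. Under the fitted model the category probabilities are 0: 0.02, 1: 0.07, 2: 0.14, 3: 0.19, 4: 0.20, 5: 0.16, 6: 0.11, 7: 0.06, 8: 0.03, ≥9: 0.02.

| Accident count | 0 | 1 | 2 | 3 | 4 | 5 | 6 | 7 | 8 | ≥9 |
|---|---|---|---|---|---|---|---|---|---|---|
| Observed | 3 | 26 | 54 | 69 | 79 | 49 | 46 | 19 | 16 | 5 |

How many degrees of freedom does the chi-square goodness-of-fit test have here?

There are k = 10 categories and 1 parameter estimated from the data, so df = 10 − 1 − 1 = 8.

8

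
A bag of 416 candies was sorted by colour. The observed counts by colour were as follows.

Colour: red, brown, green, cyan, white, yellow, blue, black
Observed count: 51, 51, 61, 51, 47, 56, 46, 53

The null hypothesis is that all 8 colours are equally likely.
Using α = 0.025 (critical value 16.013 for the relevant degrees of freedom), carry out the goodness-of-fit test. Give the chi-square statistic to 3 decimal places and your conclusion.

Expected count for each of the 8 categories: 416/8 = 52.
cat         O        E   (O−E)²/E
red        51       52     0.0192
brown      51       52     0.0192
green      61       52     1.5577
cyan       51       52     0.0192
white      47       52     0.4808
yellow     56       52     0.3077
blue       46       52     0.6923
black      53       52     0.0192
Sum = 3.115
df = 7. Since 3.115 < 16.013, we do not reject H₀.

3.115; do not reject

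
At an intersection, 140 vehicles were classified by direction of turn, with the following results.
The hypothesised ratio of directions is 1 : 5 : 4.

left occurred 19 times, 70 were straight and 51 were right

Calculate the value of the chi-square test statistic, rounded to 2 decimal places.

2.23

Ratio total = 10. Expected counts: 140×1/10 = 14, 140×5/10 = 70, 140×4/10 = 56.
χ² = (19−14)²/14 + (70−70)²/70 + (51−56)²/56
   = 1.786 + 0.000 + 0.446
Sum = 2.23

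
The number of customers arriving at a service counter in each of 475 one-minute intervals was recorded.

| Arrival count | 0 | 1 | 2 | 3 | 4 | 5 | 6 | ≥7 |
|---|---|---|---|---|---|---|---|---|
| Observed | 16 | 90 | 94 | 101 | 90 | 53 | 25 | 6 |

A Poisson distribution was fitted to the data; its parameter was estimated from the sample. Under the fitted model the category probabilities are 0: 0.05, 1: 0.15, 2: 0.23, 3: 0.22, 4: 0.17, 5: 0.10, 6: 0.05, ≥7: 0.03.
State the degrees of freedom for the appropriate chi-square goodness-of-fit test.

6

There are k = 8 categories and 1 parameter estimated from the data, so df = 8 − 1 − 1 = 6.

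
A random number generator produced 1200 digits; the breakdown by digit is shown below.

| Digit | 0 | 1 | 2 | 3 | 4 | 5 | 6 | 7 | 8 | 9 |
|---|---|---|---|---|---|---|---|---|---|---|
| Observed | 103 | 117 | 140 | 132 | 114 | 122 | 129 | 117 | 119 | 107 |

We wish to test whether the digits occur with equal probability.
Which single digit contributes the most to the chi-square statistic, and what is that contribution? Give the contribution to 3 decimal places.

2, 3.333

Expected count for each of the 10 categories: 1200/10 = 120.
cat         O        E   (O−E)²/E
0         103      120     2.4083
1         117      120     0.0750
2         140      120     3.3333
3         132      120     1.2000
4         114      120     0.3000
5         122      120     0.0333
6         129      120     0.6750
7         117      120     0.0750
8         119      120     0.0083
9         107      120     1.4083
The largest term is for 2: 3.333.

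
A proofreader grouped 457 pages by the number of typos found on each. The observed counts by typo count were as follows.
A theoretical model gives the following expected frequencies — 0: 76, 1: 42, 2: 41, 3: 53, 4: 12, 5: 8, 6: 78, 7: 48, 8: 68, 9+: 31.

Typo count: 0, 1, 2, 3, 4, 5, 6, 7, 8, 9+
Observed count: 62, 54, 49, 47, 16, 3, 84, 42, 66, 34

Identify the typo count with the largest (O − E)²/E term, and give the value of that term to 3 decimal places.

χ² = (62−76)²/76 + (54−42)²/42 + (49−41)²/41 + (47−53)²/53 + (16−12)²/12 + (3−8)²/8 + (84−78)²/78 + (42−48)²/48 + (66−68)²/68 + (34−31)²/31
   = 2.5789 + 3.4286 + 1.5610 + 0.6792 + 1.3333 + 3.1250 + 0.4615 + 0.7500 + 0.0588 + 0.2903
The largest term is for 1: 3.429.

1, 3.429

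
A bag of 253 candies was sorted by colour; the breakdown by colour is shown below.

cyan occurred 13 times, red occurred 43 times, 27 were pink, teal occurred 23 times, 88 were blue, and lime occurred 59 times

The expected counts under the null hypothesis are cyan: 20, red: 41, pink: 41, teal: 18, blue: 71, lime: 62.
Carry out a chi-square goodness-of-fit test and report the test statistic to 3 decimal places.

12.933

χ² = (13−20)²/20 + (43−41)²/41 + (27−41)²/41 + (23−18)²/18 + (88−71)²/71 + (59−62)²/62
   = 2.4500 + 0.0976 + 4.7805 + 1.3889 + 4.0704 + 0.1452
Sum = 12.933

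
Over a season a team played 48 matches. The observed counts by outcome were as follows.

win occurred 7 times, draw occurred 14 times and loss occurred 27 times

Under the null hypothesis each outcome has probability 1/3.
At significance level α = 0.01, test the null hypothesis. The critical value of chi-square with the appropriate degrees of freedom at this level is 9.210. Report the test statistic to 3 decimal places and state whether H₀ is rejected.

Expected count for each of the 3 categories: 48/3 = 16.
χ² = (7−16)²/16 + (14−16)²/16 + (27−16)²/16
   = 5.0625 + 0.2500 + 7.5625
Sum = 12.875
df = 2. Since 12.875 > 9.210, we reject H₀.

12.875; reject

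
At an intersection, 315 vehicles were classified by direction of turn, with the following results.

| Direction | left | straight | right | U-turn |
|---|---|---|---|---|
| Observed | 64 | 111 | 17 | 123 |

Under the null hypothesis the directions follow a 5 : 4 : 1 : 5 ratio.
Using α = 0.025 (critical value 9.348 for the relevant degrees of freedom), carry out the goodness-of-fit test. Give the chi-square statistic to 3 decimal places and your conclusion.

28.536; reject

Ratio total = 15. Expected counts: 315×5/15 = 105, 315×4/15 = 84, 315×1/15 = 21, 315×5/15 = 105.
cat           O        E   (O−E)²/E
left         64      105    16.0095
straight    111       84     8.6786
right        17       21     0.7619
U-turn      123      105     3.0857
Sum = 28.536
df = 3. Since 28.536 > 9.348, we reject H₀.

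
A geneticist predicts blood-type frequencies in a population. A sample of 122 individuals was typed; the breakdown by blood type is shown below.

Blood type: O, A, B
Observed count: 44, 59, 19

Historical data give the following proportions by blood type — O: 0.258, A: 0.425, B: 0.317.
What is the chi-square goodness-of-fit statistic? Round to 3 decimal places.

Expected counts E_i = n·p_i: 122×0.258 = 31.476, 122×0.425 = 51.85, 122×0.317 = 38.674.
cat         O        E   (O−E)²/E
O          44   31.476     4.9832
A          59    51.85     0.9860
B          19   38.674    10.0084
Sum = 15.978

15.978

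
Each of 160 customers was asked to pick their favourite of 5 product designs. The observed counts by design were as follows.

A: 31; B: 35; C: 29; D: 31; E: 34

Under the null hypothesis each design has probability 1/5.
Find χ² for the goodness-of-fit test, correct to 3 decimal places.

0.750

Under H₀ each category has probability 1/5, so each expected count is 160/5 = 32.
A: (31 − 32)²/32 = 1/32 = 0.0313
B: (35 − 32)²/32 = 9/32 = 0.2813
C: (29 − 32)²/32 = 9/32 = 0.2813
D: (31 − 32)²/32 = 1/32 = 0.0313
E: (34 − 32)²/32 = 4/32 = 0.1250
Sum = 0.750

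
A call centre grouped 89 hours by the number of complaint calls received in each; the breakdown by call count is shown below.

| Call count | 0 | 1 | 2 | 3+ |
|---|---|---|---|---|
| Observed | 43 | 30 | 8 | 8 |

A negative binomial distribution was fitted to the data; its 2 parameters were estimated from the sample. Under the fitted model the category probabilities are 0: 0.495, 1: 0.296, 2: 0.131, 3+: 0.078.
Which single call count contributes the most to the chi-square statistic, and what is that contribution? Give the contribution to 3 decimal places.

2, 1.148

Expected counts E_i = n·p_i: 89×0.495 = 44.055, 89×0.296 = 26.344, 89×0.131 = 11.659, 89×0.078 = 6.942.
0: (43 − 44.055)²/44.055 = 1.113025/44.055 = 0.0253
1: (30 − 26.344)²/26.344 = 13.366336/26.344 = 0.5074
2: (8 − 11.659)²/11.659 = 13.388281/11.659 = 1.1483
3+: (8 − 6.942)²/6.942 = 1.119364/6.942 = 0.1612
The largest term is for 2: 1.148.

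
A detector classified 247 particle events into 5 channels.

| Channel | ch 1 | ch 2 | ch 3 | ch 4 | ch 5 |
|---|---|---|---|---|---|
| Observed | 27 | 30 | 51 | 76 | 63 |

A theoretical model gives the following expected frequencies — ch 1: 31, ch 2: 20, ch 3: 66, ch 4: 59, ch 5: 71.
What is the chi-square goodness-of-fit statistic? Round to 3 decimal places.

14.725

χ² = (27−31)²/31 + (30−20)²/20 + (51−66)²/66 + (76−59)²/59 + (63−71)²/71
   = 0.5161 + 5.0000 + 3.4091 + 4.8983 + 0.9014
Sum = 14.725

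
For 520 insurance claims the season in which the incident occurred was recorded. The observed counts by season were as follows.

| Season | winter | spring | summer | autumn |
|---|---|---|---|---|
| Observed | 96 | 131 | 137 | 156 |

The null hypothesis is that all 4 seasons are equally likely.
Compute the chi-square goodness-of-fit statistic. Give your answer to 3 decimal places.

Expected count for each of the 4 categories: 520/4 = 130.
χ² = (96−130)²/130 + (131−130)²/130 + (137−130)²/130 + (156−130)²/130
   = 8.8923 + 0.0077 + 0.3769 + 5.2000
Sum = 14.477

14.477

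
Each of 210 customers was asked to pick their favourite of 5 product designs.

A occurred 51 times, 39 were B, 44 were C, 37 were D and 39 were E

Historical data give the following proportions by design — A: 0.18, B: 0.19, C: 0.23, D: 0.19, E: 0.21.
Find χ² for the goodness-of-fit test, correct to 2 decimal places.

Expected counts E_i = n·p_i: 210×0.18 = 37.8, 210×0.19 = 39.9, 210×0.23 = 48.3, 210×0.19 = 39.9, 210×0.21 = 44.1.
cat         O        E   (O−E)²/E
A          51     37.8      4.610
B          39     39.9      0.020
C          44     48.3      0.383
D          37     39.9      0.211
E          39     44.1      0.590
Sum = 5.81

5.81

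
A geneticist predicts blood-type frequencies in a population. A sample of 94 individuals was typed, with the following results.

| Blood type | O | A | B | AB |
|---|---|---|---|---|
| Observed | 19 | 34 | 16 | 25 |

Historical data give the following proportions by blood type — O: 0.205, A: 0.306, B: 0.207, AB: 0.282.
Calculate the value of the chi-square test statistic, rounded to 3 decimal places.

Expected counts E_i = n·p_i: 94×0.205 = 19.27, 94×0.306 = 28.764, 94×0.207 = 19.458, 94×0.282 = 26.508.
cat         O        E   (O−E)²/E
O          19    19.27     0.0038
A          34   28.764     0.9531
B          16   19.458     0.6145
AB         25   26.508     0.0858
Sum = 1.657

1.657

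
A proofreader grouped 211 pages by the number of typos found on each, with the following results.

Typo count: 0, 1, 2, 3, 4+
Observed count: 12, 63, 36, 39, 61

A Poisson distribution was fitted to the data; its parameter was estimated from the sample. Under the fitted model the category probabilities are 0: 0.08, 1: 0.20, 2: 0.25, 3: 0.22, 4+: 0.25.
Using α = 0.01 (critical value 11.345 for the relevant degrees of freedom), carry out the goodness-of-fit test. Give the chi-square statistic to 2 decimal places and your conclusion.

19.46; reject

Expected counts E_i = n·p_i: 211×0.08 = 16.88, 211×0.20 = 42.2, 211×0.25 = 52.75, 211×0.22 = 46.42, 211×0.25 = 52.75.
0: (12 − 16.88)²/16.88 = 23.8144/16.88 = 1.411
1: (63 − 42.2)²/42.2 = 432.64/42.2 = 10.252
2: (36 − 52.75)²/52.75 = 280.5625/52.75 = 5.319
3: (39 − 46.42)²/46.42 = 55.0564/46.42 = 1.186
4+: (61 − 52.75)²/52.75 = 68.0625/52.75 = 1.290
Sum = 19.46
df = 3. Since 19.46 > 11.345, we reject H₀.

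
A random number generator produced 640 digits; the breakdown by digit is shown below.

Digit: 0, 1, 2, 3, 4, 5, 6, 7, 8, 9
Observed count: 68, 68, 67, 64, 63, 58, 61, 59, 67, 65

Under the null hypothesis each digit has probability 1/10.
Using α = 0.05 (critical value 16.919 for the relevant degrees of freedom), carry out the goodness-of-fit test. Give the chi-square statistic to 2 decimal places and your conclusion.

Under H₀ each category has probability 1/10, so each expected count is 640/10 = 64.
0: (68 − 64)²/64 = 16/64 = 0.250
1: (68 − 64)²/64 = 16/64 = 0.250
2: (67 − 64)²/64 = 9/64 = 0.141
3: (64 − 64)²/64 = 0/64 = 0.000
4: (63 − 64)²/64 = 1/64 = 0.016
5: (58 − 64)²/64 = 36/64 = 0.563
6: (61 − 64)²/64 = 9/64 = 0.141
7: (59 − 64)²/64 = 25/64 = 0.391
8: (67 − 64)²/64 = 9/64 = 0.141
9: (65 − 64)²/64 = 1/64 = 0.016
Sum = 1.91
df = 9. Since 1.91 < 16.919, we do not reject H₀.

1.91; do not reject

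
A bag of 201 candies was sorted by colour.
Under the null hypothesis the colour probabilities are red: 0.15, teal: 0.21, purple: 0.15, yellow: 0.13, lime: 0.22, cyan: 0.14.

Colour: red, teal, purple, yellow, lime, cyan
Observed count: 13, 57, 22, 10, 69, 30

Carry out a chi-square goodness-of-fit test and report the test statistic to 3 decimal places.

41.107

Expected counts E_i = n·p_i: 201×0.15 = 30.15, 201×0.21 = 42.21, 201×0.15 = 30.15, 201×0.13 = 26.13, 201×0.22 = 44.22, 201×0.14 = 28.14.
χ² = (13−30.15)²/30.15 + (57−42.21)²/42.21 + (22−30.15)²/30.15 + (10−26.13)²/26.13 + (69−44.22)²/44.22 + (30−28.14)²/28.14
   = 9.7553 + 5.1823 + 2.2031 + 9.9570 + 13.8862 + 0.1229
Sum = 41.107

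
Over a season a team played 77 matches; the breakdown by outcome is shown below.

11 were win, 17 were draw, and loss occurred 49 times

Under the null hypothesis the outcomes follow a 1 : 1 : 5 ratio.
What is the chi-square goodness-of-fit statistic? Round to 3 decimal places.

Ratio total = 7. Expected counts: 77×1/7 = 11, 77×1/7 = 11, 77×5/7 = 55.
win: (11 − 11)²/11 = 0/11 = 0.0000
draw: (17 − 11)²/11 = 36/11 = 3.2727
loss: (49 − 55)²/55 = 36/55 = 0.6545
Sum = 3.927

3.927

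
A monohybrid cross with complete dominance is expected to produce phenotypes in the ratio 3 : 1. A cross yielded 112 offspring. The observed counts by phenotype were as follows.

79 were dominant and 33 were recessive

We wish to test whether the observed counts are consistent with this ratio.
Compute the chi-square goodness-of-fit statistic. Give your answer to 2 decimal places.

Ratio total = 4. Expected counts: 112×3/4 = 84, 112×1/4 = 28.
χ² = (79−84)²/84 + (33−28)²/28
   = 0.298 + 0.893
Sum = 1.19

1.19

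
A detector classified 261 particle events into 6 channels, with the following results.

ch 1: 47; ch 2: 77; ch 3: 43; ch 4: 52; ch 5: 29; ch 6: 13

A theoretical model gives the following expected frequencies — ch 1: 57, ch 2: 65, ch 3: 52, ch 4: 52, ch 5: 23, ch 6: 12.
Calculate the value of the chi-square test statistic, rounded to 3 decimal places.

ch 1: (47 − 57)²/57 = 100/57 = 1.7544
ch 2: (77 − 65)²/65 = 144/65 = 2.2154
ch 3: (43 − 52)²/52 = 81/52 = 1.5577
ch 4: (52 − 52)²/52 = 0/52 = 0.0000
ch 5: (29 − 23)²/23 = 36/23 = 1.5652
ch 6: (13 − 12)²/12 = 1/12 = 0.0833
Sum = 7.176

7.176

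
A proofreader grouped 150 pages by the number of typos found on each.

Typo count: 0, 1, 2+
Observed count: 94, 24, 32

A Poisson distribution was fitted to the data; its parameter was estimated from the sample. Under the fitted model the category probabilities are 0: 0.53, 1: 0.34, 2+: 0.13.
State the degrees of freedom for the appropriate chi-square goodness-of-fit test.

There are k = 3 categories and 1 parameter estimated from the data, so df = 3 − 1 − 1 = 1.

1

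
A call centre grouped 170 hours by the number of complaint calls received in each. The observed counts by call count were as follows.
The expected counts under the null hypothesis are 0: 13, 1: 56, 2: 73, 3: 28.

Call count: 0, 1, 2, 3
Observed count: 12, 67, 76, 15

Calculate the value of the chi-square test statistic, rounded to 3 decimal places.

8.397

χ² = (12−13)²/13 + (67−56)²/56 + (76−73)²/73 + (15−28)²/28
   = 0.0769 + 2.1607 + 0.1233 + 6.0357
Sum = 8.397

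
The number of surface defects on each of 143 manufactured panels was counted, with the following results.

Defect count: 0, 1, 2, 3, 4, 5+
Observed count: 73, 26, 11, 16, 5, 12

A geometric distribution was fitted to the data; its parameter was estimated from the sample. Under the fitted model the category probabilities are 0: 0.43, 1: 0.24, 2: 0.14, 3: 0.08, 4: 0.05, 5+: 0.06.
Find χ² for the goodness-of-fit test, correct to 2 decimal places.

12.06

Expected counts E_i = n·p_i: 143×0.43 = 61.49, 143×0.24 = 34.32, 143×0.14 = 20.02, 143×0.08 = 11.44, 143×0.05 = 7.15, 143×0.06 = 8.58.
0: (73 − 61.49)²/61.49 = 132.4801/61.49 = 2.154
1: (26 − 34.32)²/34.32 = 69.2224/34.32 = 2.017
2: (11 − 20.02)²/20.02 = 81.3604/20.02 = 4.064
3: (16 − 11.44)²/11.44 = 20.7936/11.44 = 1.818
4: (5 − 7.15)²/7.15 = 4.6225/7.15 = 0.647
5+: (12 − 8.58)²/8.58 = 11.6964/8.58 = 1.363
Sum = 12.06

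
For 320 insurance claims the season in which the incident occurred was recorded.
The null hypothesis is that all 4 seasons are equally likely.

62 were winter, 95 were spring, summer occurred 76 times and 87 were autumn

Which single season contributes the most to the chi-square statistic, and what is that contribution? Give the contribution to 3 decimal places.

winter, 4.050

Expected count for each of the 4 categories: 320/4 = 80.
winter: (62 − 80)²/80 = 324/80 = 4.0500
spring: (95 − 80)²/80 = 225/80 = 2.8125
summer: (76 − 80)²/80 = 16/80 = 0.2000
autumn: (87 − 80)²/80 = 49/80 = 0.6125
The largest term is for winter: 4.050.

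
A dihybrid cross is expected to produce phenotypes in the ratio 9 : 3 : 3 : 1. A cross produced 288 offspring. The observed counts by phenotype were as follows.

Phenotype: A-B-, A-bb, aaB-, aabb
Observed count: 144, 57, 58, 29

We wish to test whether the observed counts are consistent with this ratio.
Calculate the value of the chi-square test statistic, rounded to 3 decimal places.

9.185

Ratio total = 16. Expected counts: 288×9/16 = 162, 288×3/16 = 54, 288×3/16 = 54, 288×1/16 = 18.
A-B-: (144 − 162)²/162 = 324/162 = 2.0000
A-bb: (57 − 54)²/54 = 9/54 = 0.1667
aaB-: (58 − 54)²/54 = 16/54 = 0.2963
aabb: (29 − 18)²/18 = 121/18 = 6.7222
Sum = 9.185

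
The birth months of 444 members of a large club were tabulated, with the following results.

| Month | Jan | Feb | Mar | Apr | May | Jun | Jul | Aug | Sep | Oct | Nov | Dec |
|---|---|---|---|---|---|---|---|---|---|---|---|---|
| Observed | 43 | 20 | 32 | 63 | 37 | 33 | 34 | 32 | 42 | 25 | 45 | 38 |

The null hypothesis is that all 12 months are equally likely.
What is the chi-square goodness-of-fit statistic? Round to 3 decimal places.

35.405

Expected count for each of the 12 categories: 444/12 = 37.
cat         O        E   (O−E)²/E
Jan        43       37     0.9730
Feb        20       37     7.8108
Mar        32       37     0.6757
Apr        63       37    18.2703
May        37       37     0.0000
Jun        33       37     0.4324
Jul        34       37     0.2432
Aug        32       37     0.6757
Sep        42       37     0.6757
Oct        25       37     3.8919
Nov        45       37     1.7297
Dec        38       37     0.0270
Sum = 35.405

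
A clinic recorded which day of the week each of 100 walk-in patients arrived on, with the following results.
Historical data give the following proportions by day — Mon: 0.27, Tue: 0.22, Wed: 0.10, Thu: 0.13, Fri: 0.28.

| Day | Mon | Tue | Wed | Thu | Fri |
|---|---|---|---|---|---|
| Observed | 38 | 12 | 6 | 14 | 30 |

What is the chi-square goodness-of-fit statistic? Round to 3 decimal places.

Expected counts E_i = n·p_i: 100×0.27 = 27, 100×0.22 = 22, 100×0.10 = 10, 100×0.13 = 13, 100×0.28 = 28.
χ² = (38−27)²/27 + (12−22)²/22 + (6−10)²/10 + (14−13)²/13 + (30−28)²/28
   = 4.4815 + 4.5455 + 1.6000 + 0.0769 + 0.1429
Sum = 10.847

10.847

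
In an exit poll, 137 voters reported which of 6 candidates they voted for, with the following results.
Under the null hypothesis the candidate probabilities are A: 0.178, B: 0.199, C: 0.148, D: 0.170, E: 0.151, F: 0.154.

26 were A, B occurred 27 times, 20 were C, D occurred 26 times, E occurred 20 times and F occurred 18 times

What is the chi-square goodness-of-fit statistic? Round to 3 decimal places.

0.906

Expected counts E_i = n·p_i: 137×0.178 = 24.386, 137×0.199 = 27.263, 137×0.148 = 20.276, 137×0.170 = 23.29, 137×0.151 = 20.687, 137×0.154 = 21.098.
χ² = (26−24.386)²/24.386 + (27−27.263)²/27.263 + (20−20.276)²/20.276 + (26−23.29)²/23.29 + (20−20.687)²/20.687 + (18−21.098)²/21.098
   = 0.1068 + 0.0025 + 0.0038 + 0.3153 + 0.0228 + 0.4549
Sum = 0.906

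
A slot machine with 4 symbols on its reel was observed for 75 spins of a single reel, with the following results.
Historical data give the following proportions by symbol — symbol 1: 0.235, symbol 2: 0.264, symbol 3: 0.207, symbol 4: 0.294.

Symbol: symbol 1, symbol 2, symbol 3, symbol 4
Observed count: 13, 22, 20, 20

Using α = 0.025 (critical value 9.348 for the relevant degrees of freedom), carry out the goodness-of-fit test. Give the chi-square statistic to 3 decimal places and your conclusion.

2.939; do not reject

Expected counts E_i = n·p_i: 75×0.235 = 17.625, 75×0.264 = 19.8, 75×0.207 = 15.525, 75×0.294 = 22.05.
symbol 1: (13 − 17.625)²/17.625 = 21.390625/17.625 = 1.2137
symbol 2: (22 − 19.8)²/19.8 = 4.84/19.8 = 0.2444
symbol 3: (20 − 15.525)²/15.525 = 20.025625/15.525 = 1.2899
symbol 4: (20 − 22.05)²/22.05 = 4.2025/22.05 = 0.1906
Sum = 2.939
df = 3. Since 2.939 < 9.348, we do not reject H₀.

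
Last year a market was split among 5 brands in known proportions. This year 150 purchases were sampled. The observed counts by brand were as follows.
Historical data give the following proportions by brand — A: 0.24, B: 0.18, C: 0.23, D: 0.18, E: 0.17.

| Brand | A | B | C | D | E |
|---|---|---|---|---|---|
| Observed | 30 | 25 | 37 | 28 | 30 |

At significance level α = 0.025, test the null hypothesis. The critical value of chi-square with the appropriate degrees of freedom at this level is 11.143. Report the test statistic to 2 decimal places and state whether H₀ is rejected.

Expected counts E_i = n·p_i: 150×0.24 = 36, 150×0.18 = 27, 150×0.23 = 34.5, 150×0.18 = 27, 150×0.17 = 25.5.
A: (30 − 36)²/36 = 36/36 = 1.000
B: (25 − 27)²/27 = 4/27 = 0.148
C: (37 − 34.5)²/34.5 = 6.25/34.5 = 0.181
D: (28 − 27)²/27 = 1/27 = 0.037
E: (30 − 25.5)²/25.5 = 20.25/25.5 = 0.794
Sum = 2.16
df = 4. Since 2.16 < 11.143, we do not reject H₀.

2.16; do not reject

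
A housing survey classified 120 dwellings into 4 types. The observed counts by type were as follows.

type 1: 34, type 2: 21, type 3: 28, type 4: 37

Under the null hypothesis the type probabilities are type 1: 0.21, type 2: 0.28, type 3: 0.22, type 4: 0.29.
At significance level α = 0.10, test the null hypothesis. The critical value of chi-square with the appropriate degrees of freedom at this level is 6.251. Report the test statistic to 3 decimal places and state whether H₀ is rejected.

Expected counts E_i = n·p_i: 120×0.21 = 25.2, 120×0.28 = 33.6, 120×0.22 = 26.4, 120×0.29 = 34.8.
χ² = (34−25.2)²/25.2 + (21−33.6)²/33.6 + (28−26.4)²/26.4 + (37−34.8)²/34.8
   = 3.0730 + 4.7250 + 0.0970 + 0.1391
Sum = 8.034
df = 3. Since 8.034 > 6.251, we reject H₀.

8.034; reject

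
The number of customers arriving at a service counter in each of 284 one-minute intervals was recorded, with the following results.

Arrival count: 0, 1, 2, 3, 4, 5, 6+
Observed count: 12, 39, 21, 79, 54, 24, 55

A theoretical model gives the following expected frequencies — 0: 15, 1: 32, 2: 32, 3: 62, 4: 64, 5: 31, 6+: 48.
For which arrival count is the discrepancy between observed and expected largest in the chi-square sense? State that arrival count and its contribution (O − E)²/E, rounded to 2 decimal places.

0: (12 − 15)²/15 = 9/15 = 0.600
1: (39 − 32)²/32 = 49/32 = 1.531
2: (21 − 32)²/32 = 121/32 = 3.781
3: (79 − 62)²/62 = 289/62 = 4.661
4: (54 − 64)²/64 = 100/64 = 1.563
5: (24 − 31)²/31 = 49/31 = 1.581
6+: (55 − 48)²/48 = 49/48 = 1.021
The largest term is for 3: 4.66.

3, 4.66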